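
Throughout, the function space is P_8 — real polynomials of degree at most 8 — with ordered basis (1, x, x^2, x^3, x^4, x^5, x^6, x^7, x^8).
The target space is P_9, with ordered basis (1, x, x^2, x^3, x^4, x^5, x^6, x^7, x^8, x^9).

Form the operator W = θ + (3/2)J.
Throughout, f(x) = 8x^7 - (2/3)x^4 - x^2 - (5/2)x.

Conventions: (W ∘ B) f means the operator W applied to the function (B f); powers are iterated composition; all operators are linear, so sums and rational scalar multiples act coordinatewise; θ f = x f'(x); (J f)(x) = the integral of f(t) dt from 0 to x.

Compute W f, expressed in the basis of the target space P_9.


g(x) = (3/2)x^8 + 56x^7 - (1/5)x^5 - (8/3)x^4 - (1/2)x^3 - (31/8)x^2 - (5/2)x

θ f = 56x^7 - (8/3)x^4 - 2x^2 - (5/2)x
J f = x^8 - (2/15)x^5 - (1/3)x^3 - (5/4)x^2
((3/2)J) f = (3/2)x^8 - (1/5)x^5 - (1/2)x^3 - (15/8)x^2
(θ + (3/2)J) f = (3/2)x^8 + 56x^7 - (1/5)x^5 - (8/3)x^4 - (1/2)x^3 - (31/8)x^2 - (5/2)x


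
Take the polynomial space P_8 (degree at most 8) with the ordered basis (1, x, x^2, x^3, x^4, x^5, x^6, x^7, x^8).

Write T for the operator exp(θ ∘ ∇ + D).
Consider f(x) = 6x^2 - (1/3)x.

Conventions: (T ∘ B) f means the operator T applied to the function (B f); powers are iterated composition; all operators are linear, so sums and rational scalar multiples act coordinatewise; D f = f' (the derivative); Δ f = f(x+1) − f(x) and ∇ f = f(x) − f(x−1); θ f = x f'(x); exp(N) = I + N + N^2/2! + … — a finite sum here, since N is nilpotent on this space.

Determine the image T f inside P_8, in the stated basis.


order-1 term: 24x - 1/3
order-2 term: 12
the series for exp(θ ∘ ∇ + D) f terminates at order 2
exp(θ ∘ ∇ + D) f = 6x^2 + (71/3)x + 35/3

the image equals g(x) = 6x^2 + (71/3)x + 35/3


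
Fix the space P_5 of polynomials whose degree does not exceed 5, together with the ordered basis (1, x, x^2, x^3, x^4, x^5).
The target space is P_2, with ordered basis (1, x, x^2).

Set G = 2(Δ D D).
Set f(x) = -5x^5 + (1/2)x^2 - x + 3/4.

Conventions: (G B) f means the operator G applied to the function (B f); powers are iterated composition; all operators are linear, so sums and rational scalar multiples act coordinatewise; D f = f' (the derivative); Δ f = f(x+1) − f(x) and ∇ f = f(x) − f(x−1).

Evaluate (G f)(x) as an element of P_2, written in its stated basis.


the result is g(x) = -600x^2 - 600x - 200

D f = -25x^4 + x - 1
D D f = -100x^3 + 1
Δ D D f = -300x^2 - 300x - 100
(2(Δ D D)) f = -600x^2 - 600x - 200


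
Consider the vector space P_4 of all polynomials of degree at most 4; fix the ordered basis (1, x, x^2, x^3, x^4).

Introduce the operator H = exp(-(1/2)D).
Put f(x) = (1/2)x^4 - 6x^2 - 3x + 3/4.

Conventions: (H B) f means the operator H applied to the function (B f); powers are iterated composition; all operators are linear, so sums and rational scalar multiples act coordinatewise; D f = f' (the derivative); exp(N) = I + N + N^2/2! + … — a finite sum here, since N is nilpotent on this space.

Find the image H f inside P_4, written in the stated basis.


g(x) = (1/2)x^4 - x^3 - (21/4)x^2 + (11/4)x + 25/32

order-1 term: -x^3 + 6x + 3/2
order-2 term: (3/4)x^2 - 3/2
order-3 term: -(1/4)x
order-4 term: 1/32
the series for exp(-(1/2)D) f terminates at order 4
exp(-(1/2)D) f = (1/2)x^4 - x^3 - (21/4)x^2 + (11/4)x + 25/32


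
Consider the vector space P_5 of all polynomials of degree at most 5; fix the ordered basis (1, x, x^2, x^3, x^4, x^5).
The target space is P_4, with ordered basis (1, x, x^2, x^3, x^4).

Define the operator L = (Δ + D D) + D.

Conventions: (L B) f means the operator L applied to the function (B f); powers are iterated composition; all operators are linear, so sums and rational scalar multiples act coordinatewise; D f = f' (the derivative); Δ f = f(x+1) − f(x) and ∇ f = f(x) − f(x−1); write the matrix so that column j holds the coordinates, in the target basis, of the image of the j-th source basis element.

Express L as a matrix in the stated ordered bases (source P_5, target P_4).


the matrix is [[0, 2, 3, 1, 1, 1]; [0, 0, 4, 9, 4, 5]; [0, 0, 0, 6, 18, 10]; [0, 0, 0, 0, 8, 30]; [0, 0, 0, 0, 0, 10]] (rows listed top to bottom)

image of 1: 0
image of x: 2
image of x^2: 4x + 3
image of x^3: 6x^2 + 9x + 1
image of x^4: 8x^3 + 18x^2 + 4x + 1
image of x^5: 10x^4 + 30x^3 + 10x^2 + 5x + 1
each image's coordinates form column j of the matrix


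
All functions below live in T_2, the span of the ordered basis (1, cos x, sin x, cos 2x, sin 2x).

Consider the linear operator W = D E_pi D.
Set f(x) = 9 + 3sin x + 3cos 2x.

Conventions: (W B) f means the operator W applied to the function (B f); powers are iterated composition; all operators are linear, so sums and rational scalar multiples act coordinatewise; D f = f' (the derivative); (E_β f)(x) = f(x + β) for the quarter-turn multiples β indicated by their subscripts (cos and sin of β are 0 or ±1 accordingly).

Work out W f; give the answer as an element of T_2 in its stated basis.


D f = 3cos x - 6sin 2x
E_pi D f = -3cos x - 6sin 2x
D E_pi D f = 3sin x - 12cos 2x

the image equals g(x) = 3sin x - 12cos 2x


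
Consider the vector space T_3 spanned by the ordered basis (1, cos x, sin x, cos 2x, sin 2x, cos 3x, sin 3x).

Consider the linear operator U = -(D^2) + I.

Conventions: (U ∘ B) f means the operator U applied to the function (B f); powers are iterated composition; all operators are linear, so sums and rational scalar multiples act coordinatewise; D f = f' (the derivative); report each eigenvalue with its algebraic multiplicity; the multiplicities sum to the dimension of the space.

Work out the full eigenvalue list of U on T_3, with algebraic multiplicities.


image of 1: 1
image of cos x: 2cos x
image of sin x: 2sin x
image of cos 2x: 5cos 2x
image of sin 2x: 5sin 2x
image of cos 3x: 10cos 3x
image of sin 3x: 10sin 3x
the matrix is diagonal; its diagonal is (1, 2, 2, 5, 5, 10, 10)
for a triangular matrix the eigenvalues are the diagonal entries, with algebraic multiplicity their repetition count

λ = 1 (multiplicity 1), λ = 2 (multiplicity 2), λ = 5 (multiplicity 2), λ = 10 (multiplicity 2)


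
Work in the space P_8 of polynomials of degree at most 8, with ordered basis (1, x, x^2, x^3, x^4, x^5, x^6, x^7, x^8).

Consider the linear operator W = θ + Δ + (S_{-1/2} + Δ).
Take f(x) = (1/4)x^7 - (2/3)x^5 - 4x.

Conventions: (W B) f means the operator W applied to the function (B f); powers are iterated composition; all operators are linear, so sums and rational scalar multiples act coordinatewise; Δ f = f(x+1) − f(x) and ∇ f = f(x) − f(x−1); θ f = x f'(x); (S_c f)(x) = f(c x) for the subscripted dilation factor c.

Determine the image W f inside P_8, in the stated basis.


θ f = (7/4)x^7 - (10/3)x^5 - 4x
Δ f = (7/4)x^6 + (21/4)x^5 + (65/12)x^4 + (25/12)x^3 - (17/12)x^2 - (19/12)x - 53/12
S_{-1/2} f = -(1/512)x^7 + (1/48)x^5 + 2x
Δ f = (7/4)x^6 + (21/4)x^5 + (65/12)x^4 + (25/12)x^3 - (17/12)x^2 - (19/12)x - 53/12
(S_{-1/2} + Δ) f = -(1/512)x^7 + (7/4)x^6 + (253/48)x^5 + (65/12)x^4 + (25/12)x^3 - (17/12)x^2 + (5/12)x - 53/12
(θ + Δ + (S_{-1/2} + Δ)) f = (895/512)x^7 + (7/2)x^6 + (115/16)x^5 + (65/6)x^4 + (25/6)x^3 - (17/6)x^2 - (31/6)x - 53/6

the result is g(x) = (895/512)x^7 + (7/2)x^6 + (115/16)x^5 + (65/6)x^4 + (25/6)x^3 - (17/6)x^2 - (31/6)x - 53/6


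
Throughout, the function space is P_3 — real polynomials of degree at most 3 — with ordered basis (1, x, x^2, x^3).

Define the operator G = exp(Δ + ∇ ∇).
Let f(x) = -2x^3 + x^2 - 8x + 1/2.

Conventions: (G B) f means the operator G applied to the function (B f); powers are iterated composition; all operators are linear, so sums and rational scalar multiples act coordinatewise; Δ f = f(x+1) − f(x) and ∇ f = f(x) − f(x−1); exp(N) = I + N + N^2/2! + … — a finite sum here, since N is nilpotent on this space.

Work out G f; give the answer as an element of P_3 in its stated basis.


the result is g(x) = -2x^3 - 5x^2 - 30x - 27/2

order-1 term: -6x^2 - 16x + 5
order-2 term: -6x - 17
order-3 term: -2
the series for exp(Δ + ∇ ∇) f terminates at order 3
exp(Δ + ∇ ∇) f = -2x^3 - 5x^2 - 30x - 27/2


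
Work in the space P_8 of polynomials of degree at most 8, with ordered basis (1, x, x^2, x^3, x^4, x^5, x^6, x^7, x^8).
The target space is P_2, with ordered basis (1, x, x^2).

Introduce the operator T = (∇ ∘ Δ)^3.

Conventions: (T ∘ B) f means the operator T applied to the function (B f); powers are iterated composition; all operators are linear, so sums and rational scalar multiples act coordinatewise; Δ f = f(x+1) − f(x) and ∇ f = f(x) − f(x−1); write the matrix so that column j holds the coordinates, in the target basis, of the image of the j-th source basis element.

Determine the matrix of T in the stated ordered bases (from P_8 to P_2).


the matrix is [[0, 0, 0, 0, 0, 0, 720, 0, 10080]; [0, 0, 0, 0, 0, 0, 0, 5040, 0]; [0, 0, 0, 0, 0, 0, 0, 0, 20160]] (rows listed top to bottom)

image of 1: 0
image of x: 0
image of x^2: 0
image of x^3: 0
image of x^4: 0
image of x^5: 0
image of x^6: 720
image of x^7: 5040x
image of x^8: 20160x^2 + 10080
each image's coordinates form column j of the matrix


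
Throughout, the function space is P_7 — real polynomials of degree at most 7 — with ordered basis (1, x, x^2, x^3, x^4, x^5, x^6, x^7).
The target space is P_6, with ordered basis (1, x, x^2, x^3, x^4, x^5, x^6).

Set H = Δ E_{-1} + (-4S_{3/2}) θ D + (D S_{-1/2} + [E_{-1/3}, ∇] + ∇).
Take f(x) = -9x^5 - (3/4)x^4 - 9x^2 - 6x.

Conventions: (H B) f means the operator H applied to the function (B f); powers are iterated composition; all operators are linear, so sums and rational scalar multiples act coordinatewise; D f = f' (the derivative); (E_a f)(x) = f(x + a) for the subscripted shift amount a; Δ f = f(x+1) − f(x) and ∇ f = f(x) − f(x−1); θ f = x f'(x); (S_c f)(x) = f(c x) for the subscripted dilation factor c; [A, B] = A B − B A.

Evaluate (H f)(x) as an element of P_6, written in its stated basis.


E_{-1} f = -9x^5 + (177/4)x^4 - 87x^3 + (153/2)x^2 - 30x + 21/4
Δ E_{-1} f = -45x^4 + 87x^3 - (171/2)x^2 + 24x - 21/4
D f = -45x^4 - 3x^3 - 18x - 6
θ D f = -180x^4 - 9x^3 - 18x
S_{3/2} (θ D) f = -(3645/4)x^4 - (243/8)x^3 - 27x
(-4S_{3/2}) (θ D) f = 3645x^4 + (243/2)x^3 + 108x
S_{-1/2} f = (9/32)x^5 - (3/64)x^4 - (9/4)x^2 + 3x
D S_{-1/2} f = (45/32)x^4 - (3/16)x^3 - (9/2)x + 3
∇ f = -45x^4 + 87x^3 - (171/2)x^2 + 24x - 21/4
E_{-1/3} ∇ f = -45x^4 + 147x^3 - (405/2)x^2 + (350/3)x - 955/36
E_{-1/3} f = -9x^5 + (57/4)x^4 - 9x^3 - (37/6)x^2 - (4/9)x + 37/36
∇ E_{-1/3} f = -45x^4 + 147x^3 - (405/2)x^2 + (350/3)x - 955/36
[E_{-1/3}, ∇] f = 0
∇ f = -45x^4 + 87x^3 - (171/2)x^2 + 24x - 21/4
(D S_{-1/2} + [E_{-1/3}, ∇] + ∇) f = -(1395/32)x^4 + (1389/16)x^3 - (171/2)x^2 + (39/2)x - 9/4
(Δ E_{-1} + (-4S_{3/2}) θ D + (D S_{-1/2} + [E_{-1/3}, ∇] + ∇)) f = (113805/32)x^4 + (4725/16)x^3 - 171x^2 + (303/2)x - 15/2

the result is g(x) = (113805/32)x^4 + (4725/16)x^3 - 171x^2 + (303/2)x - 15/2


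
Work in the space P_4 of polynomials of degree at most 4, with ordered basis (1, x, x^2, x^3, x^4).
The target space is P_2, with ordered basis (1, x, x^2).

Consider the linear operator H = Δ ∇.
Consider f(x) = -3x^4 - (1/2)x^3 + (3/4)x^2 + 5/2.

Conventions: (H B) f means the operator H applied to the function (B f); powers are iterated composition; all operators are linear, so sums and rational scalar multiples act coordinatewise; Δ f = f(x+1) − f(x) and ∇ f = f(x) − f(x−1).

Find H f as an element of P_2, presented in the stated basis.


∇ f = -12x^3 + (33/2)x^2 - 9x + 7/4
Δ ∇ f = -36x^2 - 3x - 9/2

g(x) = -36x^2 - 3x - 9/2


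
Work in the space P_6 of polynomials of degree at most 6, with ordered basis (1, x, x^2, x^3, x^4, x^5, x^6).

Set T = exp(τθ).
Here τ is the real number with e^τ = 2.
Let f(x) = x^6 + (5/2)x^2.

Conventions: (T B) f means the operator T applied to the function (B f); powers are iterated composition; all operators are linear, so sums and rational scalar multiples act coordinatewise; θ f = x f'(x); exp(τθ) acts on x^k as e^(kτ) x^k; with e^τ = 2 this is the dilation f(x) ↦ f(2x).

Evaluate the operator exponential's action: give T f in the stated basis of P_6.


exp(τθ) x^k = e^(kτ) x^k; with e^τ = 2 this sends x^k to 2^k x^k
x^2 ↦ 4 x^2
x^6 ↦ 64 x^6
applying this coordinatewise to f: exp(τθ) f = 64x^6 + 10x^2

the image equals g(x) = 64x^6 + 10x^2


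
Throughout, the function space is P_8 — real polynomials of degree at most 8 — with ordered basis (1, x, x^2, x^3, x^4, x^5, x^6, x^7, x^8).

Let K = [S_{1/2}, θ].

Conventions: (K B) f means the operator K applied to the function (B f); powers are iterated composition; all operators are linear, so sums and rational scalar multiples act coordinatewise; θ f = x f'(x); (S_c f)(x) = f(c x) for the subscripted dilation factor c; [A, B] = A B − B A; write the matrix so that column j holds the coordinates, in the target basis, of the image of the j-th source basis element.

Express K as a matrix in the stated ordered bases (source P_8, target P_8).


image of 1: 0
image of x: 0
image of x^2: 0
image of x^3: 0
image of x^4: 0
image of x^5: 0
image of x^6: 0
image of x^7: 0
image of x^8: 0
each image's coordinates form column j of the matrix

the matrix is [[0, 0, 0, 0, 0, 0, 0, 0, 0]; [0, 0, 0, 0, 0, 0, 0, 0, 0]; [0, 0, 0, 0, 0, 0, 0, 0, 0]; [0, 0, 0, 0, 0, 0, 0, 0, 0]; [0, 0, 0, 0, 0, 0, 0, 0, 0]; [0, 0, 0, 0, 0, 0, 0, 0, 0]; [0, 0, 0, 0, 0, 0, 0, 0, 0]; [0, 0, 0, 0, 0, 0, 0, 0, 0]; [0, 0, 0, 0, 0, 0, 0, 0, 0]] (rows listed top to bottom)


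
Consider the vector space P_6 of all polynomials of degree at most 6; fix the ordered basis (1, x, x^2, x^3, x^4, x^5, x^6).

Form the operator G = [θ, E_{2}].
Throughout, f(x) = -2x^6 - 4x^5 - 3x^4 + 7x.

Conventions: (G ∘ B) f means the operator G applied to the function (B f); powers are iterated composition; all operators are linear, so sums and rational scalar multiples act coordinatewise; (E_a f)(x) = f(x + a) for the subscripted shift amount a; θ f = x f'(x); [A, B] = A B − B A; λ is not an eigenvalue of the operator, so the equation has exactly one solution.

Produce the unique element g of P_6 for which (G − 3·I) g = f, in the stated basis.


the image equals g(x) = (2/3)x^6 - (4/3)x^5 - (191/9)x^4 - (392/27)x^3 + (7072/27)x^2 + (30179/81)x - 95302/243

write g with unknown coordinates in the stated basis and equate coefficients in (G − 3·I) g = f
solving from the highest basis element down gives g = (2/3)x^6 - (4/3)x^5 - (191/9)x^4 - (392/27)x^3 + (7072/27)x^2 + (30179/81)x - 95302/243
check: G g = -8x^5 - (200/3)x^4 - (392/9)x^3 + (7072/9)x^2 + (30368/27)x - 95302/81
so G g − 3·g = -2x^6 - 4x^5 - 3x^4 + 7x = f ✓


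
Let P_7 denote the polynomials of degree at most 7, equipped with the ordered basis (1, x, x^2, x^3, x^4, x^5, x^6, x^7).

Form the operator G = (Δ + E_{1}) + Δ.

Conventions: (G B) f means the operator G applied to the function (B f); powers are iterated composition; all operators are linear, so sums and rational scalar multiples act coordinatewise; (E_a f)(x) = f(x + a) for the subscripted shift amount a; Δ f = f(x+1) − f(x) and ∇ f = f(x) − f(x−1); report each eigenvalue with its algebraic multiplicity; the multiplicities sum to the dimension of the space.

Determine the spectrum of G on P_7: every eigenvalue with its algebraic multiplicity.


image of 1: 1
image of x: x + 3
image of x^2: x^2 + 6x + 3
image of x^3: x^3 + 9x^2 + 9x + 3
image of x^4: x^4 + 12x^3 + 18x^2 + 12x + 3
image of x^5: x^5 + 15x^4 + 30x^3 + 30x^2 + 15x + 3
image of x^6: x^6 + 18x^5 + 45x^4 + 60x^3 + 45x^2 + 18x + 3
image of x^7: x^7 + 21x^6 + 63x^5 + 105x^4 + 105x^3 + 63x^2 + 21x + 3
the matrix is upper triangular; its diagonal is (1, 1, 1, 1, 1, 1, 1, 1)
for a triangular matrix the eigenvalues are the diagonal entries, with algebraic multiplicity their repetition count

λ = 1 (multiplicity 8)


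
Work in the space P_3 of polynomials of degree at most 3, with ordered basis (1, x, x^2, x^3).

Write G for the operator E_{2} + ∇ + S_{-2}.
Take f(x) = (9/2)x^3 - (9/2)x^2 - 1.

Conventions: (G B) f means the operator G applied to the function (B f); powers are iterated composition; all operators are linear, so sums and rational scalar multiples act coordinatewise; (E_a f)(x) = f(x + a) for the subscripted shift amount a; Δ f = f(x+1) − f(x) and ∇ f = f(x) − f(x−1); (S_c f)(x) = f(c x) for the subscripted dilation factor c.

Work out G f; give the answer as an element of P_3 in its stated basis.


g(x) = -(63/2)x^3 + 18x^2 + (27/2)x + 25

E_{2} f = (9/2)x^3 + (45/2)x^2 + 36x + 17
∇ f = (27/2)x^2 - (45/2)x + 9
S_{-2} f = -36x^3 - 18x^2 - 1
(E_{2} + ∇ + S_{-2}) f = -(63/2)x^3 + 18x^2 + (27/2)x + 25


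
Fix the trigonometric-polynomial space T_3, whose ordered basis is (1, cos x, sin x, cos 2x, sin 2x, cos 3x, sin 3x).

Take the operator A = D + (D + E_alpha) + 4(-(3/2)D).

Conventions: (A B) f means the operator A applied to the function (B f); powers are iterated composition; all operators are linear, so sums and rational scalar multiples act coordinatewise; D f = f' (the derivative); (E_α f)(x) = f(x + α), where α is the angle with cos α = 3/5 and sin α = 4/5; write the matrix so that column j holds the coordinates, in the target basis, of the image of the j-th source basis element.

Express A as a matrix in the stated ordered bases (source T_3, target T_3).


the matrix is [[1, 0, 0, 0, 0, 0, 0]; [0, 3/5, -16/5, 0, 0, 0, 0]; [0, 16/5, 3/5, 0, 0, 0, 0]; [0, 0, 0, -7/25, -176/25, 0, 0]; [0, 0, 0, 176/25, -7/25, 0, 0]; [0, 0, 0, 0, 0, -117/125, -1456/125]; [0, 0, 0, 0, 0, 1456/125, -117/125]] (rows listed top to bottom)

image of 1: 1
image of cos x: (3/5)cos x + (16/5)sin x
image of sin x: -(16/5)cos x + (3/5)sin x
image of cos 2x: -(7/25)cos 2x + (176/25)sin 2x
image of sin 2x: -(176/25)cos 2x - (7/25)sin 2x
image of cos 3x: -(117/125)cos 3x + (1456/125)sin 3x
image of sin 3x: -(1456/125)cos 3x - (117/125)sin 3x
each image's coordinates form column j of the matrix


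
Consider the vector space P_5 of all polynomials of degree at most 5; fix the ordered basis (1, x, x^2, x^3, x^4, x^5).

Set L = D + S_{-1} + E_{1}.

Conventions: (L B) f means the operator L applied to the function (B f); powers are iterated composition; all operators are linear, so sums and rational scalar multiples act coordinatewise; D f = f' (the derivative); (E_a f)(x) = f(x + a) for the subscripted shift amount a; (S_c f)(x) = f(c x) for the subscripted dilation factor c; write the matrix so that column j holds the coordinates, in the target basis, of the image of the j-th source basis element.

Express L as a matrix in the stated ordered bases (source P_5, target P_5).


image of 1: 2
image of x: 2
image of x^2: 2x^2 + 4x + 1
image of x^3: 6x^2 + 3x + 1
image of x^4: 2x^4 + 8x^3 + 6x^2 + 4x + 1
image of x^5: 10x^4 + 10x^3 + 10x^2 + 5x + 1
each image's coordinates form column j of the matrix

the matrix is [[2, 2, 1, 1, 1, 1]; [0, 0, 4, 3, 4, 5]; [0, 0, 2, 6, 6, 10]; [0, 0, 0, 0, 8, 10]; [0, 0, 0, 0, 2, 10]; [0, 0, 0, 0, 0, 0]] (rows listed top to bottom)


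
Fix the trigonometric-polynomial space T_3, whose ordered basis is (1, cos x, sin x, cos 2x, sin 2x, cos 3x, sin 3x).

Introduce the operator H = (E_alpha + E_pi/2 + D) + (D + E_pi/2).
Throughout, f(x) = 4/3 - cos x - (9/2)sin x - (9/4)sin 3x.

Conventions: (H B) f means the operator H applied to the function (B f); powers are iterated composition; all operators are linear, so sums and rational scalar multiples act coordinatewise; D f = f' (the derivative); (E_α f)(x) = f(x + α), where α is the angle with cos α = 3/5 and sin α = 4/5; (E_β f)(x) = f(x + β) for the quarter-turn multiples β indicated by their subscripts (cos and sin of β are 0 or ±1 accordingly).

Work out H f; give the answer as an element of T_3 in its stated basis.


E_alpha f = 4/3 - (21/5)cos x - (19/10)sin x - (99/125)cos 3x + (1053/500)sin 3x
E_pi/2 f = 4/3 - (9/2)cos x + sin x + (9/4)cos 3x
D f = -(9/2)cos x + sin x - (27/4)cos 3x
(E_alpha + E_pi/2 + D) f = 8/3 - (66/5)cos x + (1/10)sin x - (1323/250)cos 3x + (1053/500)sin 3x
D f = -(9/2)cos x + sin x - (27/4)cos 3x
E_pi/2 f = 4/3 - (9/2)cos x + sin x + (9/4)cos 3x
(D + E_pi/2) f = 4/3 - 9cos x + 2sin x - (9/2)cos 3x
((E_alpha + E_pi/2 + D) + (D + E_pi/2)) f = 4 - (111/5)cos x + (21/10)sin x - (1224/125)cos 3x + (1053/500)sin 3x

the result is g(x) = 4 - (111/5)cos x + (21/10)sin x - (1224/125)cos 3x + (1053/500)sin 3x


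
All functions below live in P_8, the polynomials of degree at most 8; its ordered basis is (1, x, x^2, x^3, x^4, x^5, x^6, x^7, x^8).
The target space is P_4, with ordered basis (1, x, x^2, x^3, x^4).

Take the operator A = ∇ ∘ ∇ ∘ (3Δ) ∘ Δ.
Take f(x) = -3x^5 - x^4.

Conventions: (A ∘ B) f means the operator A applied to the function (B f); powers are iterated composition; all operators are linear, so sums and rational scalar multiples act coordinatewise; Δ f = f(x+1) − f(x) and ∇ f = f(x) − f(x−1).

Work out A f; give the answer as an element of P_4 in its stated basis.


Δ f = -15x^4 - 34x^3 - 36x^2 - 19x - 4
Δ Δ f = -60x^3 - 192x^2 - 234x - 104
(3Δ) Δ f = -180x^3 - 576x^2 - 702x - 312
∇ (3Δ) Δ f = -540x^2 - 612x - 306
∇ ∇ (3Δ) Δ f = -1080x - 72

g(x) = -1080x - 72


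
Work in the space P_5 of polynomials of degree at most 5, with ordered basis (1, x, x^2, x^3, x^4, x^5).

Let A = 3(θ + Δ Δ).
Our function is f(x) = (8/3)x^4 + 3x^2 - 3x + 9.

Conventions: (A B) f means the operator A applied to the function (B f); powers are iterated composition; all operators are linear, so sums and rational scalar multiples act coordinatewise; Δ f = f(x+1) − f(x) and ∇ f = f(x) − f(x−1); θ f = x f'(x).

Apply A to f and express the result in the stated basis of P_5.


the image equals g(x) = 32x^4 + 114x^2 + 183x + 130

θ f = (32/3)x^4 + 6x^2 - 3x
Δ f = (32/3)x^3 + 16x^2 + (50/3)x + 8/3
Δ Δ f = 32x^2 + 64x + 130/3
(θ + Δ Δ) f = (32/3)x^4 + 38x^2 + 61x + 130/3
(3(θ + Δ Δ)) f = 32x^4 + 114x^2 + 183x + 130


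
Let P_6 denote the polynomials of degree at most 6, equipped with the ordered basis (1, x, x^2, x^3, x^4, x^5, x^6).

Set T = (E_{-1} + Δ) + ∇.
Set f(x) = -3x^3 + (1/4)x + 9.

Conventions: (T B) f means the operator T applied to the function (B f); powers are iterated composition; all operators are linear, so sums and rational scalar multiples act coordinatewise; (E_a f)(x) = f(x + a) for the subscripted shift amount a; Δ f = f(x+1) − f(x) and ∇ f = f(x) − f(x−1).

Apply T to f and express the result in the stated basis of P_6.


g(x) = -3x^3 - 9x^2 - (35/4)x + 25/4

E_{-1} f = -3x^3 + 9x^2 - (35/4)x + 47/4
Δ f = -9x^2 - 9x - 11/4
(E_{-1} + Δ) f = -3x^3 - (71/4)x + 9
∇ f = -9x^2 + 9x - 11/4
((E_{-1} + Δ) + ∇) f = -3x^3 - 9x^2 - (35/4)x + 25/4


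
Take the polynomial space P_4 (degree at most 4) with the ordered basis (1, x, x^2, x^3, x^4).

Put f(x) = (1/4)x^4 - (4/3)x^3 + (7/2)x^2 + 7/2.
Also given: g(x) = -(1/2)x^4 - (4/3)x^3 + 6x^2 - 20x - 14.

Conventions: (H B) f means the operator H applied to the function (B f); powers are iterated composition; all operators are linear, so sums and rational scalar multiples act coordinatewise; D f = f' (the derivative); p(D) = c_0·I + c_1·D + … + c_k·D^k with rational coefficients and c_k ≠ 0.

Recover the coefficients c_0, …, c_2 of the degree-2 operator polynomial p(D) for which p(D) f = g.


c_0 = -2, c_1 = -4, c_2 = -1

D^0 f = (1/4)x^4 - (4/3)x^3 + (7/2)x^2 + 7/2
D^1 f = x^3 - 4x^2 + 7x
D^2 f = 3x^2 - 8x + 7
matching coefficients of g against c_0 f + c_1 Df + … from the top degree down determines the c_i
solution: c_0 = -2, c_1 = -4, c_2 = -1


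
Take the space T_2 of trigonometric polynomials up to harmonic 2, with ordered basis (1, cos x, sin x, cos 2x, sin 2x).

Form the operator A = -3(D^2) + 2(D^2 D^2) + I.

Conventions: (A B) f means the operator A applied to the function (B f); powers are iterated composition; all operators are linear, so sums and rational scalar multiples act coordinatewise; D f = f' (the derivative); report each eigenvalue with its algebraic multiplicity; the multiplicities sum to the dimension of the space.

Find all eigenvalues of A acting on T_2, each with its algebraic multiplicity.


image of 1: 1
image of cos x: 6cos x
image of sin x: 6sin x
image of cos 2x: 45cos 2x
image of sin 2x: 45sin 2x
the matrix is diagonal; its diagonal is (1, 6, 6, 45, 45)
for a triangular matrix the eigenvalues are the diagonal entries, with algebraic multiplicity their repetition count

λ = 1 (multiplicity 1), λ = 6 (multiplicity 2), λ = 45 (multiplicity 2)


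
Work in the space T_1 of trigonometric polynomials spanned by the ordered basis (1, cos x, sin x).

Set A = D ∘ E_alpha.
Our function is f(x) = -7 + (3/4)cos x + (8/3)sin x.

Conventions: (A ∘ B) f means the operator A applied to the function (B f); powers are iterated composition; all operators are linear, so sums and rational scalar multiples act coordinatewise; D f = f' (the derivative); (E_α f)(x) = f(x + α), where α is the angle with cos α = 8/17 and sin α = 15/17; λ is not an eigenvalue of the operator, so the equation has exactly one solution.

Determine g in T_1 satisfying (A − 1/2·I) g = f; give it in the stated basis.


write g with unknown coordinates in the stated basis and equate coefficients in (A − 1/2·I) g = f
solving from the highest basis element down gives g = 14 - (187/174)cos x - (136/87)sin x
check: A g = (37/174)cos x + (164/87)sin x
so A g − 1/2·g = -7 + (3/4)cos x + (8/3)sin x = f ✓

the result is g(x) = 14 - (187/174)cos x - (136/87)sin x


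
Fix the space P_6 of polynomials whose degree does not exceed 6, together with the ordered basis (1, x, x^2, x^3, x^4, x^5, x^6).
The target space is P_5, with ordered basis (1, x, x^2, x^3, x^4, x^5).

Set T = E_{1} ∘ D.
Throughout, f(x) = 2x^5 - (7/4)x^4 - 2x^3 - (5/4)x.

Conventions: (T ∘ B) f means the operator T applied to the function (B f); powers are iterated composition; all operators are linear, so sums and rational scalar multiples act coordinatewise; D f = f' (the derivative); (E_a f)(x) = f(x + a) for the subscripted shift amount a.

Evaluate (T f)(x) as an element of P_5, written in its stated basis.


the image equals g(x) = 10x^4 + 33x^3 + 33x^2 + 7x - 17/4

D f = 10x^4 - 7x^3 - 6x^2 - 5/4
E_{1} D f = 10x^4 + 33x^3 + 33x^2 + 7x - 17/4


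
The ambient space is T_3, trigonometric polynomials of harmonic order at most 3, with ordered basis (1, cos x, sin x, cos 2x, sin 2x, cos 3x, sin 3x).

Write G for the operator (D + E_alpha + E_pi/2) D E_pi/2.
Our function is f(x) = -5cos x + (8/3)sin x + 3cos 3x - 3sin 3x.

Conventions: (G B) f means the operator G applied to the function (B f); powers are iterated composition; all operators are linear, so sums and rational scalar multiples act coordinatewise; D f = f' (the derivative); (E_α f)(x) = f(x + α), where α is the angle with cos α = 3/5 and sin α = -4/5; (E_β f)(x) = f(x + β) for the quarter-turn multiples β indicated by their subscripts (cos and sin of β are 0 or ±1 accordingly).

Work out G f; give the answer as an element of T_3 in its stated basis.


the result is g(x) = -(1/5)cos x - (38/5)sin x - (2907/125)cos 3x - (801/125)sin 3x

E_pi/2 f = (8/3)cos x + 5sin x + 3cos 3x + 3sin 3x
D E_pi/2 f = 5cos x - (8/3)sin x + 9cos 3x - 9sin 3x
D (D E_pi/2) f = -(8/3)cos x - 5sin x - 27cos 3x - 27sin 3x
E_alpha (D E_pi/2) f = (77/15)cos x + (12/5)sin x - (657/125)cos 3x + (1449/125)sin 3x
E_pi/2 (D E_pi/2) f = -(8/3)cos x - 5sin x + 9cos 3x + 9sin 3x
(D + E_alpha + E_pi/2) (D E_pi/2) f = -(1/5)cos x - (38/5)sin x - (2907/125)cos 3x - (801/125)sin 3x


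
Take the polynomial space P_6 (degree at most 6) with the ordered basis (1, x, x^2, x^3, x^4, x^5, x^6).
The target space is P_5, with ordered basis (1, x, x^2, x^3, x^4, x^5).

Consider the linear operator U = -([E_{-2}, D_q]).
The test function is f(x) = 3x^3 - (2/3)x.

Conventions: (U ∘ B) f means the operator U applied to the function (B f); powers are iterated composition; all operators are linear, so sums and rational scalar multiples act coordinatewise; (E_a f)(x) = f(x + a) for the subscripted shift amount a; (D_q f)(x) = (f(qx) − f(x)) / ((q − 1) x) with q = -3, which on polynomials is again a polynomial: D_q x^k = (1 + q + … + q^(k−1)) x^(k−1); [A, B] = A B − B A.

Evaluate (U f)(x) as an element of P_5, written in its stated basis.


g(x) = 120x - 48

D_q f = 21x^2 - 2/3
E_{-2} D_q f = 21x^2 - 84x + 250/3
E_{-2} f = 3x^3 - 18x^2 + (106/3)x - 68/3
D_q E_{-2} f = 21x^2 + 36x + 106/3
[E_{-2}, D_q] f = -120x + 48
(-([E_{-2}, D_q])) f = 120x - 48


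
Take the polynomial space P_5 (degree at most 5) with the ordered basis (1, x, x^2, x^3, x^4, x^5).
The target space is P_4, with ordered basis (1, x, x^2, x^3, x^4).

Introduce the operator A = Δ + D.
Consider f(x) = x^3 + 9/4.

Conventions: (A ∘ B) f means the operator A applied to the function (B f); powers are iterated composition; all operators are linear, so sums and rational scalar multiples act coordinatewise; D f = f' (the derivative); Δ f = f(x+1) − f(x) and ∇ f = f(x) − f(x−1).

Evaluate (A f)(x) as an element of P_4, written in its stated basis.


Δ f = 3x^2 + 3x + 1
D f = 3x^2
(Δ + D) f = 6x^2 + 3x + 1

the result is g(x) = 6x^2 + 3x + 1


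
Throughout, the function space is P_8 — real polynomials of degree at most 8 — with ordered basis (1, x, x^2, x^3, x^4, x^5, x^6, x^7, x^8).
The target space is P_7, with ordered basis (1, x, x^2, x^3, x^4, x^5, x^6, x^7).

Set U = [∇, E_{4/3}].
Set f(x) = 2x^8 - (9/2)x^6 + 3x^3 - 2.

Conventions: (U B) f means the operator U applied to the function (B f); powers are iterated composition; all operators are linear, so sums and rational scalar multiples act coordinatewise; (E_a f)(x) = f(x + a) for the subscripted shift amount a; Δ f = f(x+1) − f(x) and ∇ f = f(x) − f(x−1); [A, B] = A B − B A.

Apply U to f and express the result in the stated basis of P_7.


the result is g(x) = 0

E_{4/3} f = 2x^8 + (64/3)x^7 + (1711/18)x^6 + (6196/27)x^5 + (26120/81)x^4 + (63577/243)x^3 + (82604/729)x^2 + (48304/2187)x - 1282/6561
∇ E_{4/3} f = 16x^7 + (280/3)x^6 + (703/3)x^5 + (17725/54)x^4 + (21182/81)x^3 + (17993/162)x^2 + (15448/729)x + 7433/4374
∇ f = 16x^7 - 56x^6 + 85x^5 - (145/2)x^4 + 22x^3 + (41/2)x^2 - 20x + 11/2
E_{4/3} ∇ f = 16x^7 + (280/3)x^6 + (703/3)x^5 + (17725/54)x^4 + (21182/81)x^3 + (17993/162)x^2 + (15448/729)x + 7433/4374
[∇, E_{4/3}] f = 0


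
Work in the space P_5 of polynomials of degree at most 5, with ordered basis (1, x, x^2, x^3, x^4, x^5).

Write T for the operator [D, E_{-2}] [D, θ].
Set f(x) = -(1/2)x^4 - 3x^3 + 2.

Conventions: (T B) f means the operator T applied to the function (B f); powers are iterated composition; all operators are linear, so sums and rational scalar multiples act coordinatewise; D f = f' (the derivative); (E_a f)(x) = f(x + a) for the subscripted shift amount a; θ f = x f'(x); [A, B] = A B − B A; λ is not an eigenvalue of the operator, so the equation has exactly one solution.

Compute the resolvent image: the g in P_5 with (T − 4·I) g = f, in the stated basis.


write g with unknown coordinates in the stated basis and equate coefficients in (T − 4·I) g = f
solving from the highest basis element down gives g = (1/8)x^4 + (3/4)x^3 - 1/2
check: T g = 0
so T g − 4·g = -(1/2)x^4 - 3x^3 + 2 = f ✓

the result is g(x) = (1/8)x^4 + (3/4)x^3 - 1/2


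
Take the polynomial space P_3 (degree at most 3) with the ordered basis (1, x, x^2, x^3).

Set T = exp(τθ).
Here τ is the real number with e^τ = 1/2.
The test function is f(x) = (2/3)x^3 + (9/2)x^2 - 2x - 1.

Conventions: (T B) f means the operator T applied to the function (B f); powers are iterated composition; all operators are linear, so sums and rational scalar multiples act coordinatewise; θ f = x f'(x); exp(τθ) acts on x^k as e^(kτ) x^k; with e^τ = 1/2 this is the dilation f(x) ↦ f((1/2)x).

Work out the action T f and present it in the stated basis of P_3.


the image equals g(x) = (1/12)x^3 + (9/8)x^2 - x - 1

exp(τθ) x^k = e^(kτ) x^k; with e^τ = 1/2 this sends x^k to (1/2)^k x^k
x ↦ 1/2 x
x^2 ↦ 1/4 x^2
x^3 ↦ 1/8 x^3
applying this coordinatewise to f: exp(τθ) f = (1/12)x^3 + (9/8)x^2 - x - 1


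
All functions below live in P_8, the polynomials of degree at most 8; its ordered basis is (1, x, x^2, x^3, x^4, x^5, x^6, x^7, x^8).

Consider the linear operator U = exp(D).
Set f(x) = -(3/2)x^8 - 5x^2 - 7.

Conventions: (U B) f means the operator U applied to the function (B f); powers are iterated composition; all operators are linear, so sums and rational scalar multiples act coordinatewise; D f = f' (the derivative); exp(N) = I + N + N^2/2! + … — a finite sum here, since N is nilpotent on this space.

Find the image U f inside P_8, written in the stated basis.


order-1 term: -12x^7 - 10x
order-2 term: -42x^6 - 5
order-3 term: -84x^5
order-4 term: -105x^4
order-5 term: -84x^3
order-6 term: -42x^2
order-7 term: -12x
order-8 term: -3/2
the series for exp(D) f terminates at order 8
exp(D) f = -(3/2)x^8 - 12x^7 - 42x^6 - 84x^5 - 105x^4 - 84x^3 - 47x^2 - 22x - 27/2

the result is g(x) = -(3/2)x^8 - 12x^7 - 42x^6 - 84x^5 - 105x^4 - 84x^3 - 47x^2 - 22x - 27/2


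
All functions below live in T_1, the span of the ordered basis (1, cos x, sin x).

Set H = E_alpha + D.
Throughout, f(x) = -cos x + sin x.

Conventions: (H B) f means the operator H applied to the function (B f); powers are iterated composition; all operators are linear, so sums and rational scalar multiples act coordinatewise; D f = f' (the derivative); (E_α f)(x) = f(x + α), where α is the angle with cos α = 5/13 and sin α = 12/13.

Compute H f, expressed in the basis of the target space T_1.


the image equals g(x) = (20/13)cos x + (30/13)sin x

E_alpha f = (7/13)cos x + (17/13)sin x
D f = cos x + sin x
(E_alpha + D) f = (20/13)cos x + (30/13)sin x


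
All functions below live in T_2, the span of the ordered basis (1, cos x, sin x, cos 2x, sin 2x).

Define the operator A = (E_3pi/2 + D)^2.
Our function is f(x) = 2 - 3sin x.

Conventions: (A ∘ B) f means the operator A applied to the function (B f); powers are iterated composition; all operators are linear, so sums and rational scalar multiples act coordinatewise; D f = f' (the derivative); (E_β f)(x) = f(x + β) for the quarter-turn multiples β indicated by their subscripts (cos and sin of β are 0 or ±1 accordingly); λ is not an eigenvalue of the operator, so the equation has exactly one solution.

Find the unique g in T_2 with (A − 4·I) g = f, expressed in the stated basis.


the result is g(x) = -2/3 + (3/4)sin x

write g with unknown coordinates in the stated basis and equate coefficients in (A − 4·I) g = f
solving from the highest basis element down gives g = -2/3 + (3/4)sin x
check: A g = -2/3
so A g − 4·g = 2 - 3sin x = f ✓


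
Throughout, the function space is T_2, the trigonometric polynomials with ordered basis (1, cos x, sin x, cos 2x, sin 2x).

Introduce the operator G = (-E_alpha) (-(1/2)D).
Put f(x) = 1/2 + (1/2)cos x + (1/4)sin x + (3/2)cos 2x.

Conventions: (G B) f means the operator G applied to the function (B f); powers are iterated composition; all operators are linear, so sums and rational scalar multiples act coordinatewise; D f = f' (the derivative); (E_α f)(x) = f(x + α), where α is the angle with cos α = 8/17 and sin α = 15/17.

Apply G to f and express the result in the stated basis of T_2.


g(x) = -(11/68)cos x - (31/136)sin x - (360/289)cos 2x + (483/578)sin 2x

D f = (1/4)cos x - (1/2)sin x - 3sin 2x
(-(1/2)D) f = -(1/8)cos x + (1/4)sin x + (3/2)sin 2x
E_alpha (-(1/2)D) f = (11/68)cos x + (31/136)sin x + (360/289)cos 2x - (483/578)sin 2x
(-E_alpha) (-(1/2)D) f = -(11/68)cos x - (31/136)sin x - (360/289)cos 2x + (483/578)sin 2x


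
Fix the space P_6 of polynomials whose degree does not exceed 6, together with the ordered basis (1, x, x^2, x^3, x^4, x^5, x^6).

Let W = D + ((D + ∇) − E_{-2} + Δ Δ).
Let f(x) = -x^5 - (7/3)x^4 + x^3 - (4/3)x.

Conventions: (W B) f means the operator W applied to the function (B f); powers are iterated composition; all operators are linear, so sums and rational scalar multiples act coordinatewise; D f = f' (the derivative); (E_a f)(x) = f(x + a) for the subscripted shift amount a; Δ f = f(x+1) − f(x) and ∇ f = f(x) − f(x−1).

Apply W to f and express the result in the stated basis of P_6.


g(x) = x^5 - (68/3)x^4 - (53/3)x^3 - 93x^2 - (398/3)x - 143/3

D f = -5x^4 - (28/3)x^3 + 3x^2 - 4/3
D f = -5x^4 - (28/3)x^3 + 3x^2 - 4/3
∇ f = -5x^4 + (2/3)x^3 + 7x^2 - (22/3)x + 1
(D + ∇) f = -10x^4 - (26/3)x^3 + 10x^2 - (22/3)x - 1/3
E_{-2} f = -x^5 + (23/3)x^4 - (61/3)x^3 + 18x^2 + (16/3)x - 32/3
(-E_{-2}) f = x^5 - (23/3)x^4 + (61/3)x^3 - 18x^2 - (16/3)x + 32/3
Δ f = -5x^4 - (58/3)x^3 - 21x^2 - (34/3)x - 11/3
Δ Δ f = -20x^3 - 88x^2 - 120x - 170/3
((D + ∇) − E_{-2} + Δ Δ) f = x^5 - (53/3)x^4 - (25/3)x^3 - 96x^2 - (398/3)x - 139/3
(D + ((D + ∇) − E_{-2} + Δ Δ)) f = x^5 - (68/3)x^4 - (53/3)x^3 - 93x^2 - (398/3)x - 143/3


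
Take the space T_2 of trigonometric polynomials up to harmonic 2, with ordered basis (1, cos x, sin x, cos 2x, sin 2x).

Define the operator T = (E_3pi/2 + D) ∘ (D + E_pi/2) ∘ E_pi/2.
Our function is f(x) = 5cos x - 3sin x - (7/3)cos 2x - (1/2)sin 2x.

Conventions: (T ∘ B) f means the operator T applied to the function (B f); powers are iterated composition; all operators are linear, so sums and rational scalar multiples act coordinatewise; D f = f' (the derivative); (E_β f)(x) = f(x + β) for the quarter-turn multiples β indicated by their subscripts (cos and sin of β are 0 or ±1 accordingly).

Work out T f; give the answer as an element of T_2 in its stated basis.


the image equals g(x) = -9cos 2x + (47/6)sin 2x

E_pi/2 f = -3cos x - 5sin x + (7/3)cos 2x + (1/2)sin 2x
D E_pi/2 f = -5cos x + 3sin x + cos 2x - (14/3)sin 2x
E_pi/2 E_pi/2 f = -5cos x + 3sin x - (7/3)cos 2x - (1/2)sin 2x
(D + E_pi/2) E_pi/2 f = -10cos x + 6sin x - (4/3)cos 2x - (31/6)sin 2x
E_3pi/2 ((D + E_pi/2) ∘ E_pi/2) f = -6cos x - 10sin x + (4/3)cos 2x + (31/6)sin 2x
D ((D + E_pi/2) ∘ E_pi/2) f = 6cos x + 10sin x - (31/3)cos 2x + (8/3)sin 2x
(E_3pi/2 + D) ((D + E_pi/2) ∘ E_pi/2) f = -9cos 2x + (47/6)sin 2x


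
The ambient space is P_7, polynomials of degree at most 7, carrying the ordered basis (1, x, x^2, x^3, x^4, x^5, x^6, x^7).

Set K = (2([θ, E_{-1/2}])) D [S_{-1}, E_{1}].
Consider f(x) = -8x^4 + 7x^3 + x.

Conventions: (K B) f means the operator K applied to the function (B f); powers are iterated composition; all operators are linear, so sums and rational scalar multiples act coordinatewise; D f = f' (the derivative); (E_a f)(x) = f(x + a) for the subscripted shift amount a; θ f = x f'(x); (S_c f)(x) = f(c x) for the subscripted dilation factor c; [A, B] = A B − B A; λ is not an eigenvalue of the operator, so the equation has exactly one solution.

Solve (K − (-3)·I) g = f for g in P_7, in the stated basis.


the image equals g(x) = -(8/3)x^4 + (7/3)x^3 - (127/3)x + 12

write g with unknown coordinates in the stated basis and equate coefficients in (K − (-3)·I) g = f
solving from the highest basis element down gives g = -(8/3)x^4 + (7/3)x^3 - (127/3)x + 12
check: K g = 128x - 36
so K g − (-3)·g = -8x^4 + 7x^3 + x = f ✓


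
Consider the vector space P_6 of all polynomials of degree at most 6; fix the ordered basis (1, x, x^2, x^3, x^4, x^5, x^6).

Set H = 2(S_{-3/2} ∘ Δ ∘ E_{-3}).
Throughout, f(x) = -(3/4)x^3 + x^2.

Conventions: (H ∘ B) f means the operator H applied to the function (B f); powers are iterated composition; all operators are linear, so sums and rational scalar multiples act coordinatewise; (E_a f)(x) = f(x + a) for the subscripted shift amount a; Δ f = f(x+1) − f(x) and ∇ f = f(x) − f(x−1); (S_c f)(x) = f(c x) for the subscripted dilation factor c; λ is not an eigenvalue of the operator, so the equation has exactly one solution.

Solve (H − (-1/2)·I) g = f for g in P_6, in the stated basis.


g(x) = -(3/2)x^3 + (85/2)x^2 + 645x - 1616

write g with unknown coordinates in the stated basis and equate coefficients in (H − (-1/2)·I) g = f
solving from the highest basis element down gives g = -(3/2)x^3 + (85/2)x^2 + 645x - 1616
check: H g = -(81/4)x^2 - (645/2)x + 808
so H g − (-1/2)·g = -(3/4)x^3 + x^2 = f ✓
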